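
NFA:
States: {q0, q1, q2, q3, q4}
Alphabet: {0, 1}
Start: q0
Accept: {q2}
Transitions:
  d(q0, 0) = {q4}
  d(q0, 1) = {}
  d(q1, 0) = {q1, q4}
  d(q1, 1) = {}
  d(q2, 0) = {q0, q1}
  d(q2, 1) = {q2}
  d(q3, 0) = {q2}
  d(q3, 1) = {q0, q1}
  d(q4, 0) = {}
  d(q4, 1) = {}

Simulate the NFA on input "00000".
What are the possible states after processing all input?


Start: {q0}
  --0--> {q4}
  --0--> {}
  --0--> {}
  --0--> {}
  --0--> {}

{} (empty set, no valid transitions)


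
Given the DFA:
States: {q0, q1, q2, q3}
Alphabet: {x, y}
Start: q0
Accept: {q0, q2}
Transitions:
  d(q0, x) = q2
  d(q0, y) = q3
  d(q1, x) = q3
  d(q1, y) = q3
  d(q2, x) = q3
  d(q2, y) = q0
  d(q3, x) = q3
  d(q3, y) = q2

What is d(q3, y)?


Looking up transition d(q3, y)

q2


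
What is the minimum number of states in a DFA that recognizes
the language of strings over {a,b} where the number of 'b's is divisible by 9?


States track (count of 'b') mod 9.
Need 9 states: one per remainder 0..8; accept = remainder 0.

9


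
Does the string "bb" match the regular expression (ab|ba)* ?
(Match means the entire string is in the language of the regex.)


|string| = 2; first = 'b'; last = 'b'

No, "bb" does not match (ab|ba)*


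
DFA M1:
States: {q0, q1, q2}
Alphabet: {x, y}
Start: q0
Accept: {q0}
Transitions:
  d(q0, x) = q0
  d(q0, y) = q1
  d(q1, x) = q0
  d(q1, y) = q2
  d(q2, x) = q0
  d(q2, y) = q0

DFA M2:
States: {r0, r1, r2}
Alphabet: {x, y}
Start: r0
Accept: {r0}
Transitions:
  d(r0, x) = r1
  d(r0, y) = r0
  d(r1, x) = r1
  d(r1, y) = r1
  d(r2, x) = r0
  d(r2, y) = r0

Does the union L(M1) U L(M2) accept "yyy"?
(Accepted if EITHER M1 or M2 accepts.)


M1: final=q0 accepted=True
M2: final=r0 accepted=True

Yes, union accepts


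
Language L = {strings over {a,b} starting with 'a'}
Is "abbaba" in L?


first symbol = 'a'

Yes, "abbaba" is in L


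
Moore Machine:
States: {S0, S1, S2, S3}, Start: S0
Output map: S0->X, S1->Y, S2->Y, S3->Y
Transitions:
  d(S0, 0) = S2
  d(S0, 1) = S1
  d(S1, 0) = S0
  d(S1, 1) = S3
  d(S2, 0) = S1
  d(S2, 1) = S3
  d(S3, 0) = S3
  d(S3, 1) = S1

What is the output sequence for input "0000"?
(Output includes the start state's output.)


Start: S0 (output X)
  --0--> S2 (output Y)
  --0--> S1 (output Y)
  --0--> S0 (output X)
  --0--> S2 (output Y)

"XYYXY"


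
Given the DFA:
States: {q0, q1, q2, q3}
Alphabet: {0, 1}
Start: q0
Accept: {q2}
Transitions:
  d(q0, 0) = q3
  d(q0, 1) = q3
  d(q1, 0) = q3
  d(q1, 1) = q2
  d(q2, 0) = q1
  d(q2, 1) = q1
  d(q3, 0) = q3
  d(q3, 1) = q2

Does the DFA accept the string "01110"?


Trace: q0 -> q3 -> q2 -> q1 -> q2 -> q1
Final state: q1
Accept states: {q2}

No, rejected (final state q1 is not an accept state)


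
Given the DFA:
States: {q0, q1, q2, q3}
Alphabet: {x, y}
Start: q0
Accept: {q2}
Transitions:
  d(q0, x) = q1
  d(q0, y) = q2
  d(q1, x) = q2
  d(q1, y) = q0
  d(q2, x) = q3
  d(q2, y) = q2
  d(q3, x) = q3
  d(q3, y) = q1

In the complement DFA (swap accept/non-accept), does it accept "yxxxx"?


Trace: q0 -> q2 -> q3 -> q3 -> q3 -> q3
Final: q3
Original accept: {q2}
Complement: q3 is not in original accept

Yes, complement accepts (original rejects)


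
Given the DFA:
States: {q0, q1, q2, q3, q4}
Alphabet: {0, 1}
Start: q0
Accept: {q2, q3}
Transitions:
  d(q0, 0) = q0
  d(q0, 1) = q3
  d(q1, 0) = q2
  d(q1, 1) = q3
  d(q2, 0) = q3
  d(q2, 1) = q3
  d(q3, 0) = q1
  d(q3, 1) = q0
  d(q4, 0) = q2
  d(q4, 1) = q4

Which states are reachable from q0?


BFS from q0:
  layer 0: {q0}
  layer 1: {q3}
  layer 2: {q1}
  layer 3: {q2}

{q0, q1, q2, q3}


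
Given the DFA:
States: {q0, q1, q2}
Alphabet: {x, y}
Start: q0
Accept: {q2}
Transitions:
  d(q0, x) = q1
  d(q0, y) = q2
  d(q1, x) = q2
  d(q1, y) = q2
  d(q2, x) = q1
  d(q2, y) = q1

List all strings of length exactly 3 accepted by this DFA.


All strings of length 3: 8 total
Accepted: 4

"yxx", "yxy", "yyx", "yyy"


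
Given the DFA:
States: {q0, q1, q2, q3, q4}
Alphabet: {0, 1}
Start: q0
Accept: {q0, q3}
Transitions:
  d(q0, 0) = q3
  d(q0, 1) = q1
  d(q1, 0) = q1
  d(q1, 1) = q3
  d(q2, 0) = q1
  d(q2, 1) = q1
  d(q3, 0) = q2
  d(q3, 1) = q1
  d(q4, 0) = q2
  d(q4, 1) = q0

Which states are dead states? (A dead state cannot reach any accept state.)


Forward reachability from each state:
  q0 -> reaches accept state q0 (live)
  q1 -> reaches accept state q3 (live)
  q2 -> reaches accept state q3 (live)
  q3 -> reaches accept state q3 (live)
  q4 -> reaches accept state q0 (live)

None (all states can reach an accept state)


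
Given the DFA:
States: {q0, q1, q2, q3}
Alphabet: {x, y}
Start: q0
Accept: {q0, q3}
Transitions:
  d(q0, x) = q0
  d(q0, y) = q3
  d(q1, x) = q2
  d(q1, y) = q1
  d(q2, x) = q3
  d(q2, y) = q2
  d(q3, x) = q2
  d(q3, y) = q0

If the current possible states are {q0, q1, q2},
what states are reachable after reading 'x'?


Apply transition on 'x' from each current state:
  d(q0, x) = q0
  d(q1, x) = q2
  d(q2, x) = q3

{q0, q2, q3}


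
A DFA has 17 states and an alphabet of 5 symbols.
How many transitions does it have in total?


Each state has exactly one transition per symbol.
17 * 5 = 85

85


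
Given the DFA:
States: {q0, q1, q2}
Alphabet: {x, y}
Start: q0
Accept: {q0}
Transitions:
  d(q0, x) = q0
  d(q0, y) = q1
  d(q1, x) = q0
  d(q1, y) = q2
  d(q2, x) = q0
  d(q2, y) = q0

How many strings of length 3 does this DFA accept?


Enumerating all length-3 strings:
  "xxx" -> q0 [accept]
  "xxy" -> q1 [reject]
  "xyx" -> q0 [accept]
  "xyy" -> q2 [reject]
  "yxx" -> q0 [accept]
  "yxy" -> q1 [reject]
  "yyx" -> q0 [accept]
  "yyy" -> q0 [accept]

5 out of 8


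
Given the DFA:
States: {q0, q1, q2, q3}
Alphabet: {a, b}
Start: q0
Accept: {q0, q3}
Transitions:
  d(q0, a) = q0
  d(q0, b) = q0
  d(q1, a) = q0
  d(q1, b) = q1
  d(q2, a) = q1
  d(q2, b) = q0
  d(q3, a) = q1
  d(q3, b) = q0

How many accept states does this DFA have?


Accept states listed: {q0, q3}
Counting: q0(1) q3(2)

2


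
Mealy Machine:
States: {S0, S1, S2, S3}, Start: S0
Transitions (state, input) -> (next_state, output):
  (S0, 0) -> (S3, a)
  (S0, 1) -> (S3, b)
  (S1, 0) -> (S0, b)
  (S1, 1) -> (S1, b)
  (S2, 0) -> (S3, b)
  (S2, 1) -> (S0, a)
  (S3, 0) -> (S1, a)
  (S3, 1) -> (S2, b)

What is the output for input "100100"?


Step-by-step:
  (S0, 1) -> (S3, b)
  (S3, 0) -> (S1, a)
  (S1, 0) -> (S0, b)
  (S0, 1) -> (S3, b)
  (S3, 0) -> (S1, a)
  (S1, 0) -> (S0, b)

"babbab"


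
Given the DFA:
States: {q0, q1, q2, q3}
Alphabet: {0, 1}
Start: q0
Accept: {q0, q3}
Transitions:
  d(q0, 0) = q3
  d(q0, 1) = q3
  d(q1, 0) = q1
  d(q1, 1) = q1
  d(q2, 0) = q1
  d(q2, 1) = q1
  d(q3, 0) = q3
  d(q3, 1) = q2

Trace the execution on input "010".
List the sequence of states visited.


Input: 010
d(q0, 0) = q3
d(q3, 1) = q2
d(q2, 0) = q1


q0 -> q3 -> q2 -> q1


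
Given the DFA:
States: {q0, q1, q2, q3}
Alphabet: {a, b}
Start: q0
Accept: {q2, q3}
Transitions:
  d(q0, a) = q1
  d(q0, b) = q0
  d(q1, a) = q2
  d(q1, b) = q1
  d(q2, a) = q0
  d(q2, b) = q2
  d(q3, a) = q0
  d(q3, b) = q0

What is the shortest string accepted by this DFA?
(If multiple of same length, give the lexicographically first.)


BFS by string length (lex-first path to each state shown):
  len 0: q0<-""
  len 1: q0<-"b", q1<-"a"
  len 2: q0<-"bb", q1<-"ab", q2<-"aa"
Found accept state at length 2.

"aa"


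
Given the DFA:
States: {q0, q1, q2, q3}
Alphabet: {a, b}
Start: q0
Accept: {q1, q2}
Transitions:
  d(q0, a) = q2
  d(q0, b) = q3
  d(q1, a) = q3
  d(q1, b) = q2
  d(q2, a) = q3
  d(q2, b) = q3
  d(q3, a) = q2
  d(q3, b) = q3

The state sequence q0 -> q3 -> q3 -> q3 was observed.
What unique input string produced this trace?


Trace back each transition to find the symbol:
  q0 --[b]--> q3
  q3 --[b]--> q3
  q3 --[b]--> q3

"bbb"


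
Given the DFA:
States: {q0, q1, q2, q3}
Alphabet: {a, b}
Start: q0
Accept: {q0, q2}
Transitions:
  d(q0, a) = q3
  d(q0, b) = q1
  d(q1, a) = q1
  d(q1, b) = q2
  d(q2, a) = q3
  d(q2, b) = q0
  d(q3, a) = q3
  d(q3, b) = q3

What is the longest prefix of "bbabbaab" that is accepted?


Run the DFA, marking each prefix where the state is accepting:
  "" -> q0 [accept]
  "b" -> q1 [reject]
  "bb" -> q2 [accept]
  "bba" -> q3 [reject]
  "bbab" -> q3 [reject]
  "bbabb" -> q3 [reject]
  "bbabba" -> q3 [reject]
  "bbabbaa" -> q3 [reject]
  "bbabbaab" -> q3 [reject]

"bb"


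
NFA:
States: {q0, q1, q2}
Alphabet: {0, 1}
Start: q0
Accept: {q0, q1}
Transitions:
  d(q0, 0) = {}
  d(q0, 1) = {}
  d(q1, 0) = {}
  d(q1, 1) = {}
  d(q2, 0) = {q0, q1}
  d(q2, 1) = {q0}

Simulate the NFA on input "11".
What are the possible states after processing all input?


Start: {q0}
  --1--> {}
  --1--> {}

{} (empty set, no valid transitions)


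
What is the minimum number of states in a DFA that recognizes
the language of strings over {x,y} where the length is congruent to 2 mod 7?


States track (length) mod 7.
Need 7 states: one per remainder 0..6; accept = remainder 2.

7


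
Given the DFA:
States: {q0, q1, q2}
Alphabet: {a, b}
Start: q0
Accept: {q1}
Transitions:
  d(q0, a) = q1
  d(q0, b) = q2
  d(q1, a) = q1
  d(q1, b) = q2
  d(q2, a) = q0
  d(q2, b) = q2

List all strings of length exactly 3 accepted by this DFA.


All strings of length 3: 8 total
Accepted: 2

"aaa", "baa"


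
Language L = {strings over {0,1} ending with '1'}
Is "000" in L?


last symbol = '0'

No, "000" is not in L


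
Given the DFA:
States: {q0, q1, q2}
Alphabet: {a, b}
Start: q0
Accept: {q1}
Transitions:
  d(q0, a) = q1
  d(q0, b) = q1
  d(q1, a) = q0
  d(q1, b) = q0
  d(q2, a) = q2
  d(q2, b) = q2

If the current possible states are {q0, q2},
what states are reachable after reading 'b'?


Apply transition on 'b' from each current state:
  d(q0, b) = q1
  d(q2, b) = q2

{q1, q2}


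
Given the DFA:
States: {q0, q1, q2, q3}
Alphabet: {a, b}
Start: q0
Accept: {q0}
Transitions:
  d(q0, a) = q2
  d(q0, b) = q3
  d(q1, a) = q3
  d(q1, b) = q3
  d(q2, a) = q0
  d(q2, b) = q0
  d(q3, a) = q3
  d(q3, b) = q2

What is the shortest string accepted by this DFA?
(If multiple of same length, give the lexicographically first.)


BFS by string length (lex-first path to each state shown):
  len 0: q0<-""
Found accept state at length 0.

"" (empty string)


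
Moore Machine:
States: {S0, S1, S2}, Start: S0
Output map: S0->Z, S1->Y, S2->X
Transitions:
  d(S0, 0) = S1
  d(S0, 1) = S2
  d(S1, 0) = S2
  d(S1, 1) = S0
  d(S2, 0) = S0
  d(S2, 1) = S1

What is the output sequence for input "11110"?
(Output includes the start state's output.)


Start: S0 (output Z)
  --1--> S2 (output X)
  --1--> S1 (output Y)
  --1--> S0 (output Z)
  --1--> S2 (output X)
  --0--> S0 (output Z)

"ZXYZXZ"


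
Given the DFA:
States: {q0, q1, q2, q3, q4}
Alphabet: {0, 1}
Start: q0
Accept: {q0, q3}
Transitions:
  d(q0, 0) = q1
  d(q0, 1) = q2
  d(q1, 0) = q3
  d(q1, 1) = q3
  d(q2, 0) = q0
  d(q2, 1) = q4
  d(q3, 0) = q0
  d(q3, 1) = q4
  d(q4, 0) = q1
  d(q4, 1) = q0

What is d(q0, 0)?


Looking up transition d(q0, 0)

q1


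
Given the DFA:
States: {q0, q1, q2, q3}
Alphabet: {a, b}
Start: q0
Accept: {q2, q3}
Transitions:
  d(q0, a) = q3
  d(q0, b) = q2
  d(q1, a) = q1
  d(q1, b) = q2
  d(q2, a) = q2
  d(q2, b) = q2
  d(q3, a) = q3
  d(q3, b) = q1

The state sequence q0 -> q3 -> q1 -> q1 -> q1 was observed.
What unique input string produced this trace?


Trace back each transition to find the symbol:
  q0 --[a]--> q3
  q3 --[b]--> q1
  q1 --[a]--> q1
  q1 --[a]--> q1

"abaa"


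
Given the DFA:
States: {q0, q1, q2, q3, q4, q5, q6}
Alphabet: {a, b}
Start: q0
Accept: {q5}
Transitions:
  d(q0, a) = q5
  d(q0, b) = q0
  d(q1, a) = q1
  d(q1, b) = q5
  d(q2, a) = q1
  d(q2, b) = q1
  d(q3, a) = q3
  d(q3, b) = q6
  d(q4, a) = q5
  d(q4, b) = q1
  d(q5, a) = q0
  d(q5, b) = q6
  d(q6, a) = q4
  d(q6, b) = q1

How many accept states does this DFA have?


Accept states listed: {q5}
Counting: q5(1)

1


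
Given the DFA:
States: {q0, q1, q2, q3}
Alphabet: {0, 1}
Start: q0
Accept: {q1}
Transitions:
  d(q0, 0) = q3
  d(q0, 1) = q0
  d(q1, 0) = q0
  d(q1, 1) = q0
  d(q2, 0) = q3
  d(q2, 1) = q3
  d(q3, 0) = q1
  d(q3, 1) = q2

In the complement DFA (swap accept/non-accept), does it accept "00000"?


Trace: q0 -> q3 -> q1 -> q0 -> q3 -> q1
Final: q1
Original accept: {q1}
Complement: q1 is in original accept

No, complement rejects (original accepts)


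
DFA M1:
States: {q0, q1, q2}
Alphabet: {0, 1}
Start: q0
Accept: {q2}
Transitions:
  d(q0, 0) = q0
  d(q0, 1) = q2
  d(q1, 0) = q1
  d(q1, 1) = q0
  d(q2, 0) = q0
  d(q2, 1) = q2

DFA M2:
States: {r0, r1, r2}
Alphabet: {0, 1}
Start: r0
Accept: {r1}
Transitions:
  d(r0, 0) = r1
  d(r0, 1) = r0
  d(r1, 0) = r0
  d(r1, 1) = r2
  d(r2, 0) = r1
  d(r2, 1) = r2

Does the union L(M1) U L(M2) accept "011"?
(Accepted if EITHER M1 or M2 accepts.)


M1: final=q2 accepted=True
M2: final=r2 accepted=False

Yes, union accepts


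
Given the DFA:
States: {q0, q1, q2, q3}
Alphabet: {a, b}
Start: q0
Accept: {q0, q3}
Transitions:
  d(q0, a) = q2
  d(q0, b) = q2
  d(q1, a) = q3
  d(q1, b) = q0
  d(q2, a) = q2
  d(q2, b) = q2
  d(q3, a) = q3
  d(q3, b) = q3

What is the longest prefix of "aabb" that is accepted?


Run the DFA, marking each prefix where the state is accepting:
  "" -> q0 [accept]
  "a" -> q2 [reject]
  "aa" -> q2 [reject]
  "aab" -> q2 [reject]
  "aabb" -> q2 [reject]

""


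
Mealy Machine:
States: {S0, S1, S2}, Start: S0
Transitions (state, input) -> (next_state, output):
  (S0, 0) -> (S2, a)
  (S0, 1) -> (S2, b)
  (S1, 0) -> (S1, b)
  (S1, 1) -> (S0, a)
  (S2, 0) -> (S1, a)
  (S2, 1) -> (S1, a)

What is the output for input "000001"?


Step-by-step:
  (S0, 0) -> (S2, a)
  (S2, 0) -> (S1, a)
  (S1, 0) -> (S1, b)
  (S1, 0) -> (S1, b)
  (S1, 0) -> (S1, b)
  (S1, 1) -> (S0, a)

"aabbba"


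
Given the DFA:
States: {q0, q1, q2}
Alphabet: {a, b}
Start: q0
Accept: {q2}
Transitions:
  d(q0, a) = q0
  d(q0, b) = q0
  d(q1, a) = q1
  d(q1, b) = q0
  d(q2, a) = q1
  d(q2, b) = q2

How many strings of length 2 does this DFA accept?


Enumerating all length-2 strings:
  "aa" -> q0 [reject]
  "ab" -> q0 [reject]
  "ba" -> q0 [reject]
  "bb" -> q0 [reject]

0 out of 4


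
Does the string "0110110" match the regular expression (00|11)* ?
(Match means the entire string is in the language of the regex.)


|string| = 7; first = '0'; last = '0'

No, "0110110" does not match (00|11)*


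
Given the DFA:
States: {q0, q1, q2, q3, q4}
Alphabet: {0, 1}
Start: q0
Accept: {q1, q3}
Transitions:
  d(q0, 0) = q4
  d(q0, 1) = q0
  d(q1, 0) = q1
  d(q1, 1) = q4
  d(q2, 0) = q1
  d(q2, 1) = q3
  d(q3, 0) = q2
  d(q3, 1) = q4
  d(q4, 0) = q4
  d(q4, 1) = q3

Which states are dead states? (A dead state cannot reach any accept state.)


Forward reachability from each state:
  q0 -> reaches accept state q1 (live)
  q1 -> reaches accept state q1 (live)
  q2 -> reaches accept state q1 (live)
  q3 -> reaches accept state q1 (live)
  q4 -> reaches accept state q1 (live)

None (all states can reach an accept state)


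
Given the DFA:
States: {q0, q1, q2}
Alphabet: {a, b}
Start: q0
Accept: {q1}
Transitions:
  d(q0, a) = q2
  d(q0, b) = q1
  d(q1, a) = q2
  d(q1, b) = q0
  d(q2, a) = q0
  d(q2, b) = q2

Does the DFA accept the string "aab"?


Trace: q0 -> q2 -> q0 -> q1
Final state: q1
Accept states: {q1}

Yes, accepted (final state q1 is an accept state)


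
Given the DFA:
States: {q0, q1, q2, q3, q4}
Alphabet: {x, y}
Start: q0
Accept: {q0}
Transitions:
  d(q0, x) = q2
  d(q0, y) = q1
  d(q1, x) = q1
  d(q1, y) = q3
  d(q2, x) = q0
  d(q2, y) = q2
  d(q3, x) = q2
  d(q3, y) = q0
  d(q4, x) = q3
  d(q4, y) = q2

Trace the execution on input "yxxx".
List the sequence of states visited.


Input: yxxx
d(q0, y) = q1
d(q1, x) = q1
d(q1, x) = q1
d(q1, x) = q1


q0 -> q1 -> q1 -> q1 -> q1


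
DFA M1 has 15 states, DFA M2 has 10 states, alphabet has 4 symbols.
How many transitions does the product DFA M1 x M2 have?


Product DFA has 15 * 10 = 150 states.
Each has 4 transitions: 150 * 4 = 600

600


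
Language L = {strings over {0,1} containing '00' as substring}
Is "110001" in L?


'00' occurs at index 2

Yes, "110001" is in L


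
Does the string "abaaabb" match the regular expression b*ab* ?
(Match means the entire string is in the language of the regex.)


|string| = 7; first = 'a'; last = 'b'

No, "abaaabb" does not match b*ab*


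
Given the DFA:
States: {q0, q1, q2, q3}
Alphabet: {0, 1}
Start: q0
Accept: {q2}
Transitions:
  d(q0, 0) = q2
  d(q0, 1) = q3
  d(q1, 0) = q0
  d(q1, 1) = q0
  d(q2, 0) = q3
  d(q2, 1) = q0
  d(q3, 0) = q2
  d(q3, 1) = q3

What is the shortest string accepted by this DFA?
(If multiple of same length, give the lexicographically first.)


BFS by string length (lex-first path to each state shown):
  len 0: q0<-""
  len 1: q2<-"0", q3<-"1"
Found accept state at length 1.

"0"


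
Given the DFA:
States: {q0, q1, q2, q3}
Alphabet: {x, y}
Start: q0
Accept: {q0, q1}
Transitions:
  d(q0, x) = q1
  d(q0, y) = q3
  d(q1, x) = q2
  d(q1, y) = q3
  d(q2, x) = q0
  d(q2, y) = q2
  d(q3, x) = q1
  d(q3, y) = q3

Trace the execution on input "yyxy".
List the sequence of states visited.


Input: yyxy
d(q0, y) = q3
d(q3, y) = q3
d(q3, x) = q1
d(q1, y) = q3


q0 -> q3 -> q3 -> q1 -> q3


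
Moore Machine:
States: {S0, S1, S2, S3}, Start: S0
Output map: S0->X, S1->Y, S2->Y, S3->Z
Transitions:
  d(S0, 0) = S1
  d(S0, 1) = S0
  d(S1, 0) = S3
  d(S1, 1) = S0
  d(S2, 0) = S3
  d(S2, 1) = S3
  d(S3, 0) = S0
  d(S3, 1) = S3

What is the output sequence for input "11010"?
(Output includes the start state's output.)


Start: S0 (output X)
  --1--> S0 (output X)
  --1--> S0 (output X)
  --0--> S1 (output Y)
  --1--> S0 (output X)
  --0--> S1 (output Y)

"XXXYXY"


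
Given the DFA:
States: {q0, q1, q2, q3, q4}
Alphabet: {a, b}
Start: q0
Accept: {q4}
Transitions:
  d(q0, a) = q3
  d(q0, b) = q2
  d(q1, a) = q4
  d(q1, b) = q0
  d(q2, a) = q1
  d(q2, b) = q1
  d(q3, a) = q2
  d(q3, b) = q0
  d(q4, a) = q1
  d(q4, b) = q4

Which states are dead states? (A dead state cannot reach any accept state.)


Forward reachability from each state:
  q0 -> reaches accept state q4 (live)
  q1 -> reaches accept state q4 (live)
  q2 -> reaches accept state q4 (live)
  q3 -> reaches accept state q4 (live)
  q4 -> reaches accept state q4 (live)

None (all states can reach an accept state)


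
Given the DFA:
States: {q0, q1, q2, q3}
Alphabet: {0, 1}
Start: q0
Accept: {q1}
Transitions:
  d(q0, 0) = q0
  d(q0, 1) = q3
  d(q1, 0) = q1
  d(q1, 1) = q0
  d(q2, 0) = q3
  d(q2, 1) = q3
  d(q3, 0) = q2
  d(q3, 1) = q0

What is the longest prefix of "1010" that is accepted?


Run the DFA, marking each prefix where the state is accepting:
  "" -> q0 [reject]
  "1" -> q3 [reject]
  "10" -> q2 [reject]
  "101" -> q3 [reject]
  "1010" -> q2 [reject]

No prefix is accepted


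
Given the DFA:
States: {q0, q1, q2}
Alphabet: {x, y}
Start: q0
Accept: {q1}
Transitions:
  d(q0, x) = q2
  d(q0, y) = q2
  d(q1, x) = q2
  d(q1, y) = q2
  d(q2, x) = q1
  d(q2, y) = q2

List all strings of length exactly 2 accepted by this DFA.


All strings of length 2: 4 total
Accepted: 2

"xx", "yx"


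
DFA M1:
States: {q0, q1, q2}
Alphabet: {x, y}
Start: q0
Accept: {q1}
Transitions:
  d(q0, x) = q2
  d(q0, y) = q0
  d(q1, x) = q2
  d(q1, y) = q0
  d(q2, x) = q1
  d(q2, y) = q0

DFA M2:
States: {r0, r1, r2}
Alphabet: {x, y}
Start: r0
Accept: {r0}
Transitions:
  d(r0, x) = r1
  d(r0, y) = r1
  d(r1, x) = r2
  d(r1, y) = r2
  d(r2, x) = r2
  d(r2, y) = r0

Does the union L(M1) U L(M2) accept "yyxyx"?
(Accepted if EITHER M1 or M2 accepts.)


M1: final=q2 accepted=False
M2: final=r1 accepted=False

No, union rejects (neither accepts)


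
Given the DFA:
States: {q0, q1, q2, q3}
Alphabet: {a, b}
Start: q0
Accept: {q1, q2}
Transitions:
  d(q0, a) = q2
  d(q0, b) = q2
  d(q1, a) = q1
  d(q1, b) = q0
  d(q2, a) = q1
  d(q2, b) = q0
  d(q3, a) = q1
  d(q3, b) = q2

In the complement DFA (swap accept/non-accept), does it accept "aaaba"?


Trace: q0 -> q2 -> q1 -> q1 -> q0 -> q2
Final: q2
Original accept: {q1, q2}
Complement: q2 is in original accept

No, complement rejects (original accepts)


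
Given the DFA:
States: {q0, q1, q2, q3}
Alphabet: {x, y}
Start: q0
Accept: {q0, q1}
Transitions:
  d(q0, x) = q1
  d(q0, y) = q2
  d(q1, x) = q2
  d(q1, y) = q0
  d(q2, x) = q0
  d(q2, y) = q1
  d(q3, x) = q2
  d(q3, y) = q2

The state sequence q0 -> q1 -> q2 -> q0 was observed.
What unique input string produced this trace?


Trace back each transition to find the symbol:
  q0 --[x]--> q1
  q1 --[x]--> q2
  q2 --[x]--> q0

"xxx"


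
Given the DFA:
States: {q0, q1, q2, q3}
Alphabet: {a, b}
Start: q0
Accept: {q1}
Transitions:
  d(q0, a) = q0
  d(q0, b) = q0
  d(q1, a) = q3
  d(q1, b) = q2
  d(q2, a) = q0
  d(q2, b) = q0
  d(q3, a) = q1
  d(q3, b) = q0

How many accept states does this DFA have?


Accept states listed: {q1}
Counting: q1(1)

1


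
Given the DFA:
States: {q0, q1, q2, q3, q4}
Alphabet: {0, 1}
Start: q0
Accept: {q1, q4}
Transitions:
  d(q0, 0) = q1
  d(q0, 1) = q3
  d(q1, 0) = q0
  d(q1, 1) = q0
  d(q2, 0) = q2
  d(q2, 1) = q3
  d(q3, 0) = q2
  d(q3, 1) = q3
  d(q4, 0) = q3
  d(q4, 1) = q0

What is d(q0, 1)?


Looking up transition d(q0, 1)

q3


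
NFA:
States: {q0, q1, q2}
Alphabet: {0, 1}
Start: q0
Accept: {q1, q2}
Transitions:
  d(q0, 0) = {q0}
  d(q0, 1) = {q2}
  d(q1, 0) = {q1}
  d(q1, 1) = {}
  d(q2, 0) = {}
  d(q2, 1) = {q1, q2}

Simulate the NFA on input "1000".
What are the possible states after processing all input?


Start: {q0}
  --1--> {q2}
  --0--> {}
  --0--> {}
  --0--> {}

{} (empty set, no valid transitions)


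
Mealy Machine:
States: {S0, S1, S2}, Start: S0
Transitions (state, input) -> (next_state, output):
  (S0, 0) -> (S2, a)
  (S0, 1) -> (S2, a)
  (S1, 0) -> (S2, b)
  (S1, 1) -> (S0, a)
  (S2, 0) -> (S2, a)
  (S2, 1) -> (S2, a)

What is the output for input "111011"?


Step-by-step:
  (S0, 1) -> (S2, a)
  (S2, 1) -> (S2, a)
  (S2, 1) -> (S2, a)
  (S2, 0) -> (S2, a)
  (S2, 1) -> (S2, a)
  (S2, 1) -> (S2, a)

"aaaaaa"


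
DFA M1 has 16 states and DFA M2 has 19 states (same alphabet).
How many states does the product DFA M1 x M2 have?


Product construction pairs every M1 state with every M2 state.
16 * 19 = 304

304


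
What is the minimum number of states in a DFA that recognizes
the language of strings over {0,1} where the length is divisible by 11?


States track (length) mod 11.
Need 11 states: one per remainder 0..10; accept = remainder 0.

11


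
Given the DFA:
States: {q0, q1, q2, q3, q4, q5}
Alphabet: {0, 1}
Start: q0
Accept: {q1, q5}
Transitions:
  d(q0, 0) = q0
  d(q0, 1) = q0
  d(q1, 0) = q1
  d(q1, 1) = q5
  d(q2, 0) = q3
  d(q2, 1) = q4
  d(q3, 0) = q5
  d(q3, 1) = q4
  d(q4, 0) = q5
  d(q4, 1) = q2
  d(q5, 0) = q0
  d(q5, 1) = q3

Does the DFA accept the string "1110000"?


Trace: q0 -> q0 -> q0 -> q0 -> q0 -> q0 -> q0 -> q0
Final state: q0
Accept states: {q1, q5}

No, rejected (final state q0 is not an accept state)


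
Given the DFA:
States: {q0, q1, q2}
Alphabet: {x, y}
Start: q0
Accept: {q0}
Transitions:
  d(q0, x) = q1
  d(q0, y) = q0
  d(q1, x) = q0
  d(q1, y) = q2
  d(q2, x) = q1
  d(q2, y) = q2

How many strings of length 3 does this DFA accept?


Enumerating all length-3 strings:
  "xxx" -> q1 [reject]
  "xxy" -> q0 [accept]
  "xyx" -> q1 [reject]
  "xyy" -> q2 [reject]
  "yxx" -> q0 [accept]
  "yxy" -> q2 [reject]
  "yyx" -> q1 [reject]
  "yyy" -> q0 [accept]

3 out of 8


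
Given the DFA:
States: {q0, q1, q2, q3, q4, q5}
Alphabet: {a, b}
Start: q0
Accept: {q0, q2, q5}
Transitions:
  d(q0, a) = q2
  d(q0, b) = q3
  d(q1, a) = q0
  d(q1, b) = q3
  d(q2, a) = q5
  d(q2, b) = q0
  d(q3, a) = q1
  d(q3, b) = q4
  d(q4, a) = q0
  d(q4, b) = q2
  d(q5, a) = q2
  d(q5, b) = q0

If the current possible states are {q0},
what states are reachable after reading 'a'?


Apply transition on 'a' from each current state:
  d(q0, a) = q2

{q2}


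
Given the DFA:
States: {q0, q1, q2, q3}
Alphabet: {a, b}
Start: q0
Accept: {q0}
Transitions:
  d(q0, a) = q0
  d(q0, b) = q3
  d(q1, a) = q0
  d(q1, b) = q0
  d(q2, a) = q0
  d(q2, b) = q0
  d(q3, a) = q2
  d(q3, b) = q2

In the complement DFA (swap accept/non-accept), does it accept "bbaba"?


Trace: q0 -> q3 -> q2 -> q0 -> q3 -> q2
Final: q2
Original accept: {q0}
Complement: q2 is not in original accept

Yes, complement accepts (original rejects)


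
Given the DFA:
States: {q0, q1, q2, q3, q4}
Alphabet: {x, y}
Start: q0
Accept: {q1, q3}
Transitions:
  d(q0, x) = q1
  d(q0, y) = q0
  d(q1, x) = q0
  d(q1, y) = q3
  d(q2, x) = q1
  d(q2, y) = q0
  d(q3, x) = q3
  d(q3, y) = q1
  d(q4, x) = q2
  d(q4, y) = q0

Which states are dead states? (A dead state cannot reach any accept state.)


Forward reachability from each state:
  q0 -> reaches accept state q1 (live)
  q1 -> reaches accept state q1 (live)
  q2 -> reaches accept state q1 (live)
  q3 -> reaches accept state q1 (live)
  q4 -> reaches accept state q1 (live)

None (all states can reach an accept state)


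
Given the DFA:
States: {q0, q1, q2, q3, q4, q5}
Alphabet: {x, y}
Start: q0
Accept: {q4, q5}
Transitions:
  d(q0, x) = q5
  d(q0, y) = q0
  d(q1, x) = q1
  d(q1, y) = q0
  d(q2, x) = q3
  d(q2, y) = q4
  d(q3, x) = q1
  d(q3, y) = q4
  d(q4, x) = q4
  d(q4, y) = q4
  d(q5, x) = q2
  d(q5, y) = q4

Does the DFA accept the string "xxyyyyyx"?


Trace: q0 -> q5 -> q2 -> q4 -> q4 -> q4 -> q4 -> q4 -> q4
Final state: q4
Accept states: {q4, q5}

Yes, accepted (final state q4 is an accept state)


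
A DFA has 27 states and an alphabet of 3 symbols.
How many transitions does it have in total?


Each state has exactly one transition per symbol.
27 * 3 = 81

81


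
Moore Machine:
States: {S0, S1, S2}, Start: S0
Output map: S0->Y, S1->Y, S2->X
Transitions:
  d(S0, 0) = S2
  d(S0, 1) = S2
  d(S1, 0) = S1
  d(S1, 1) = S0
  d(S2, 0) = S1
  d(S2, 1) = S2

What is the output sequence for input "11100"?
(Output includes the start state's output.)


Start: S0 (output Y)
  --1--> S2 (output X)
  --1--> S2 (output X)
  --1--> S2 (output X)
  --0--> S1 (output Y)
  --0--> S1 (output Y)

"YXXXYY"


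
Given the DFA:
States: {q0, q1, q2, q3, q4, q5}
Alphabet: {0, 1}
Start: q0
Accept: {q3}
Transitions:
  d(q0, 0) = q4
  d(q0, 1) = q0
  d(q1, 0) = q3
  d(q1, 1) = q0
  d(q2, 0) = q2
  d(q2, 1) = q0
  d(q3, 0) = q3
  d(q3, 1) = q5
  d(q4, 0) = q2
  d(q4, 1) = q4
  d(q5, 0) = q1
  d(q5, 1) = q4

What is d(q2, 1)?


Looking up transition d(q2, 1)

q0


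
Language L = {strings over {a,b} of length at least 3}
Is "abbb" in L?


length = 4

Yes, "abbb" is in L


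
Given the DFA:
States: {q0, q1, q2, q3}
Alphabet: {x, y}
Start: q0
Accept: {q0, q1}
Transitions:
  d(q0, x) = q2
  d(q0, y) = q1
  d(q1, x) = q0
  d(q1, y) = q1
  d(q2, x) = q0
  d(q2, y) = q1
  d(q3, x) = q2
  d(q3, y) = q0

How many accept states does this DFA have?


Accept states listed: {q0, q1}
Counting: q0(1) q1(2)

2


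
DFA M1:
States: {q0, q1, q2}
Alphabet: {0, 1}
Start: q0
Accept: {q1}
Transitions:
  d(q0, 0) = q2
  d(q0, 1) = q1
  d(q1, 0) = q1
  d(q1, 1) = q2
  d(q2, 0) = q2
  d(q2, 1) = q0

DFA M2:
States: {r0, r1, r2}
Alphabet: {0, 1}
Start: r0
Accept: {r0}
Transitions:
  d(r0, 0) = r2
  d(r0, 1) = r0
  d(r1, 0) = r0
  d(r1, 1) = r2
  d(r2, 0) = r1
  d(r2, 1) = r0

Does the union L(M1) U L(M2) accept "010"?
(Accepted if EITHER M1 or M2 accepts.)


M1: final=q2 accepted=False
M2: final=r2 accepted=False

No, union rejects (neither accepts)


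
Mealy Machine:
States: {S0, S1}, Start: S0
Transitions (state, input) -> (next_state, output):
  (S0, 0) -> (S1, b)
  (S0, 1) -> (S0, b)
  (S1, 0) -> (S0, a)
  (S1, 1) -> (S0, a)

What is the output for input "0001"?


Step-by-step:
  (S0, 0) -> (S1, b)
  (S1, 0) -> (S0, a)
  (S0, 0) -> (S1, b)
  (S1, 1) -> (S0, a)

"baba"


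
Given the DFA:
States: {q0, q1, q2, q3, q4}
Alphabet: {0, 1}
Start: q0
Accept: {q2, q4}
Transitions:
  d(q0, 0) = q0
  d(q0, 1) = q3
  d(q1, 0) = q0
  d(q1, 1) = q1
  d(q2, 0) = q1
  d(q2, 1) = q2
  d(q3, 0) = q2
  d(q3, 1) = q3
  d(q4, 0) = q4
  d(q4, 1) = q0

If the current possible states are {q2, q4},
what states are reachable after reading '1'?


Apply transition on '1' from each current state:
  d(q2, 1) = q2
  d(q4, 1) = q0

{q0, q2}


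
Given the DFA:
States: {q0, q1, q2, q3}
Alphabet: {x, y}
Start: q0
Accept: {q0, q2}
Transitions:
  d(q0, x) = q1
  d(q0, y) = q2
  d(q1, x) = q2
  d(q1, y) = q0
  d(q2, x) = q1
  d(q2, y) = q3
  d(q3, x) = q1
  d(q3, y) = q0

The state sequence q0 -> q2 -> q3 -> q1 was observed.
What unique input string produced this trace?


Trace back each transition to find the symbol:
  q0 --[y]--> q2
  q2 --[y]--> q3
  q3 --[x]--> q1

"yyx"


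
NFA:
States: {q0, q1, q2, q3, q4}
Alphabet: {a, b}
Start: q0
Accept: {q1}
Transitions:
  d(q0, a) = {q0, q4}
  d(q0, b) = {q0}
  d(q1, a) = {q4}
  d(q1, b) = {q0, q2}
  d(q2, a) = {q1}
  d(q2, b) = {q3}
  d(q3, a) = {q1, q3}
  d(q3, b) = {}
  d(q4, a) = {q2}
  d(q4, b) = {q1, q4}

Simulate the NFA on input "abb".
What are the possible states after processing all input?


Start: {q0}
  --a--> {q0, q4}
  --b--> {q0, q1, q4}
  --b--> {q0, q1, q2, q4}

{q0, q1, q2, q4}


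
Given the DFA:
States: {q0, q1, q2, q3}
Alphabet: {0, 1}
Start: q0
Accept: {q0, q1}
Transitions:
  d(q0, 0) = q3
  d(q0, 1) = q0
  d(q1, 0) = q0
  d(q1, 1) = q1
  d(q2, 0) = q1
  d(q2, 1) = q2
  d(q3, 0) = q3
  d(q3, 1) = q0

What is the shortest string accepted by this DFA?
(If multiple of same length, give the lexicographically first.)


BFS by string length (lex-first path to each state shown):
  len 0: q0<-""
Found accept state at length 0.

"" (empty string)


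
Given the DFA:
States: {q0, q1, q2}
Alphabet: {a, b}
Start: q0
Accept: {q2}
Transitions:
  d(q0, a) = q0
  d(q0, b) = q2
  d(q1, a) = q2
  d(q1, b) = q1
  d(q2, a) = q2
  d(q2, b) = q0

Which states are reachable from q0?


BFS from q0:
  layer 0: {q0}
  layer 1: {q2}

{q0, q2}


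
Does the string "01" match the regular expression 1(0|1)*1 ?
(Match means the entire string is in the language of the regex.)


|string| = 2; first = '0'; last = '1'

No, "01" does not match 1(0|1)*1


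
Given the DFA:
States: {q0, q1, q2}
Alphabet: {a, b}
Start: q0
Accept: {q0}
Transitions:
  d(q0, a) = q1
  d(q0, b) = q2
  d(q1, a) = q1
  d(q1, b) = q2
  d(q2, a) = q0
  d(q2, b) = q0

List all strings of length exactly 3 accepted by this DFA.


All strings of length 3: 8 total
Accepted: 2

"aba", "abb"


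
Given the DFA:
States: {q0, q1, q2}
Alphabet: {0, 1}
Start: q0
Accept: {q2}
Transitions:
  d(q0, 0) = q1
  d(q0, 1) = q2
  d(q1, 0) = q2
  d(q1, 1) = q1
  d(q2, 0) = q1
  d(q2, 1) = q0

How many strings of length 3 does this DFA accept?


Enumerating all length-3 strings:
  "000" -> q1 [reject]
  "001" -> q0 [reject]
  "010" -> q2 [accept]
  "011" -> q1 [reject]
  "100" -> q2 [accept]
  "101" -> q1 [reject]
  "110" -> q1 [reject]
  "111" -> q2 [accept]

3 out of 8


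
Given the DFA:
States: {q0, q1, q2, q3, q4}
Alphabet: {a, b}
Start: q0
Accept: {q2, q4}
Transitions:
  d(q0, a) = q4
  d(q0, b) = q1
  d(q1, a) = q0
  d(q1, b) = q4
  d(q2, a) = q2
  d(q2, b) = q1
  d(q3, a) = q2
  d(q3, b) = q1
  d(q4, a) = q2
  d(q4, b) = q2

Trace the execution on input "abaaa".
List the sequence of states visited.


Input: abaaa
d(q0, a) = q4
d(q4, b) = q2
d(q2, a) = q2
d(q2, a) = q2
d(q2, a) = q2


q0 -> q4 -> q2 -> q2 -> q2 -> q2


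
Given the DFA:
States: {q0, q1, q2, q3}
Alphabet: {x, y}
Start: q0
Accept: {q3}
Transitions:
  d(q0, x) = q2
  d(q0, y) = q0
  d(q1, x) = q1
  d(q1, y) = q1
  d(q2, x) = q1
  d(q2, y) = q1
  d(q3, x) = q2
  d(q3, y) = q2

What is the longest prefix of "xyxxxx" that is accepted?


Run the DFA, marking each prefix where the state is accepting:
  "" -> q0 [reject]
  "x" -> q2 [reject]
  "xy" -> q1 [reject]
  "xyx" -> q1 [reject]
  "xyxx" -> q1 [reject]
  "xyxxx" -> q1 [reject]
  "xyxxxx" -> q1 [reject]

No prefix is accepted


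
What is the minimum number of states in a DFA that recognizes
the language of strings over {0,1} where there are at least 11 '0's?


States: count = 0, 1, ..., 10, and a final '>= 11' state.
Total: 11 + 1 = 12. Accept = '>= 11' state.

12


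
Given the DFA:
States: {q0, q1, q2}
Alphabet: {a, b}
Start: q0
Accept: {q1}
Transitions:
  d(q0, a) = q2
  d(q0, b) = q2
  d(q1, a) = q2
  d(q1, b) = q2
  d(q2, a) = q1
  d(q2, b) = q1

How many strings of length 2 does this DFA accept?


Enumerating all length-2 strings:
  "aa" -> q1 [accept]
  "ab" -> q1 [accept]
  "ba" -> q1 [accept]
  "bb" -> q1 [accept]

4 out of 4


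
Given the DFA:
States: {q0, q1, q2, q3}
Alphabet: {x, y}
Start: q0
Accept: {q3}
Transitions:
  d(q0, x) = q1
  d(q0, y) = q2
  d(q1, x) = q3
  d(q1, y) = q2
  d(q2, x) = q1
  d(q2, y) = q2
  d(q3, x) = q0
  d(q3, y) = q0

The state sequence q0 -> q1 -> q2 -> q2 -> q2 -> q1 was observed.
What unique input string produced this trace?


Trace back each transition to find the symbol:
  q0 --[x]--> q1
  q1 --[y]--> q2
  q2 --[y]--> q2
  q2 --[y]--> q2
  q2 --[x]--> q1

"xyyyx"


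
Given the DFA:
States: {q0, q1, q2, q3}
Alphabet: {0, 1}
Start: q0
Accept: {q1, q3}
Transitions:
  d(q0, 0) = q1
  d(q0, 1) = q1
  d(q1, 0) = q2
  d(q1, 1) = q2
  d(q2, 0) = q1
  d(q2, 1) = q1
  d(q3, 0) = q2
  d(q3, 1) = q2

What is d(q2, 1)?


Looking up transition d(q2, 1)

q1


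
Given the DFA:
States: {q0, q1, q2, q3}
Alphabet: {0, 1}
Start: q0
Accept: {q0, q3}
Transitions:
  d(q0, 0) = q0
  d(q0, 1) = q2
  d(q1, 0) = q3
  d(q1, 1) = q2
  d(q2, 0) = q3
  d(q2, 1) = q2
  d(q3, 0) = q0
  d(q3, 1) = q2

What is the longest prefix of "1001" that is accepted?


Run the DFA, marking each prefix where the state is accepting:
  "" -> q0 [accept]
  "1" -> q2 [reject]
  "10" -> q3 [accept]
  "100" -> q0 [accept]
  "1001" -> q2 [reject]

"100"


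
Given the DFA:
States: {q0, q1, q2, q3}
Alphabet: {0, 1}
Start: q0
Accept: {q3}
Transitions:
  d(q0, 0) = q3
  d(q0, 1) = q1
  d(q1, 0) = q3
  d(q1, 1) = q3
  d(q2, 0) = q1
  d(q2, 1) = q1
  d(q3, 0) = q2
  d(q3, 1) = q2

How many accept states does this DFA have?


Accept states listed: {q3}
Counting: q3(1)

1


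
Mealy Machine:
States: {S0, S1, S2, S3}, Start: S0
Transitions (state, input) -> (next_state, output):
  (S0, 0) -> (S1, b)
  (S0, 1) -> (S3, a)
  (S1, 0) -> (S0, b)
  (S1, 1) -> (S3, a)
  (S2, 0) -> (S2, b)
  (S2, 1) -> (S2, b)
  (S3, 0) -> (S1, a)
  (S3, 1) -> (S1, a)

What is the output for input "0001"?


Step-by-step:
  (S0, 0) -> (S1, b)
  (S1, 0) -> (S0, b)
  (S0, 0) -> (S1, b)
  (S1, 1) -> (S3, a)

"bbba"


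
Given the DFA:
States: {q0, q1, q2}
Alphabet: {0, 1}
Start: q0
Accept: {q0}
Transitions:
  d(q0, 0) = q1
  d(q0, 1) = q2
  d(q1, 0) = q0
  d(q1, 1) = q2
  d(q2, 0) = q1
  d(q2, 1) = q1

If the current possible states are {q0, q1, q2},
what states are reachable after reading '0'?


Apply transition on '0' from each current state:
  d(q0, 0) = q1
  d(q1, 0) = q0
  d(q2, 0) = q1

{q0, q1}


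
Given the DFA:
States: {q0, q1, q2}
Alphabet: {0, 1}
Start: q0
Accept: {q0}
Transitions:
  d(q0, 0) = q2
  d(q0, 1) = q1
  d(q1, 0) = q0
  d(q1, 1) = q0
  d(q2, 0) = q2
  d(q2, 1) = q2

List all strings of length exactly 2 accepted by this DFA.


All strings of length 2: 4 total
Accepted: 2

"10", "11"


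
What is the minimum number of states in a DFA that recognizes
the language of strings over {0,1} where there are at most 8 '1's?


States: count = 0, 1, ..., 8 (all accepting; 9 states), plus a dead state for count > 8.
Total: 9 + 1 = 10.

10


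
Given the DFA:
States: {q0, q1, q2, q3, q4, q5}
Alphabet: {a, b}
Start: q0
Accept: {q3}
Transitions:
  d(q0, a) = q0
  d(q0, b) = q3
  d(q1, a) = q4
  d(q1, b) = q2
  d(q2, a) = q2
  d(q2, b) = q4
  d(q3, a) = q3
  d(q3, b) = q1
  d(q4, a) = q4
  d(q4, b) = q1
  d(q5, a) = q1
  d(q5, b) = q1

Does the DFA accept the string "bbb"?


Trace: q0 -> q3 -> q1 -> q2
Final state: q2
Accept states: {q3}

No, rejected (final state q2 is not an accept state)


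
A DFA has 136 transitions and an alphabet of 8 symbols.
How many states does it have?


Each state has exactly one transition per symbol.
states = transitions / |alphabet| = 136 / 8 = 17

17


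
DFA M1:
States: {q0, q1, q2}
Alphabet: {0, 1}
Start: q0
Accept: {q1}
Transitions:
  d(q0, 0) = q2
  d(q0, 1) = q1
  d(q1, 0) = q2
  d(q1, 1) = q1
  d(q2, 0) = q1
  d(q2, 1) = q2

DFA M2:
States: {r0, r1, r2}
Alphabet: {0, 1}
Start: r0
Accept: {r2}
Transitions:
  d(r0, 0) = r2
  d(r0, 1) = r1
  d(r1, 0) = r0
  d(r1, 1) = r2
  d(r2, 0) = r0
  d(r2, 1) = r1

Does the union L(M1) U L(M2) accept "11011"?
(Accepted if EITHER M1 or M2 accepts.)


M1: final=q2 accepted=False
M2: final=r2 accepted=True

Yes, union accepts


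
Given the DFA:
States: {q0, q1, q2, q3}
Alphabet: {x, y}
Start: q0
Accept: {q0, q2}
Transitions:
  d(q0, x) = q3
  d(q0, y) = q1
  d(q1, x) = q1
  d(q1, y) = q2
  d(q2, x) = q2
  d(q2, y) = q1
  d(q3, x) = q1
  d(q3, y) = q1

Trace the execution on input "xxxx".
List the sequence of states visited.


Input: xxxx
d(q0, x) = q3
d(q3, x) = q1
d(q1, x) = q1
d(q1, x) = q1


q0 -> q3 -> q1 -> q1 -> q1


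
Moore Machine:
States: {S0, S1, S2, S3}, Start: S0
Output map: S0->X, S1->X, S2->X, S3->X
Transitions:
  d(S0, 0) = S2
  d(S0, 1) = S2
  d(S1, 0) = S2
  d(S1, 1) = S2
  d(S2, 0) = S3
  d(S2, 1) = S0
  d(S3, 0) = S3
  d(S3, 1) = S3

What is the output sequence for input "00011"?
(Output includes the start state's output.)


Start: S0 (output X)
  --0--> S2 (output X)
  --0--> S3 (output X)
  --0--> S3 (output X)
  --1--> S3 (output X)
  --1--> S3 (output X)

"XXXXXX"


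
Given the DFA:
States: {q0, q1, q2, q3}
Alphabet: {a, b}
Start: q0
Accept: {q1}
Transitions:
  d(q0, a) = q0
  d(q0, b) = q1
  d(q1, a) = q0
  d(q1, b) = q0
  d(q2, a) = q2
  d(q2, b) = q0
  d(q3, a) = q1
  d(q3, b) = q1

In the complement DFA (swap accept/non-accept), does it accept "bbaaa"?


Trace: q0 -> q1 -> q0 -> q0 -> q0 -> q0
Final: q0
Original accept: {q1}
Complement: q0 is not in original accept

Yes, complement accepts (original rejects)


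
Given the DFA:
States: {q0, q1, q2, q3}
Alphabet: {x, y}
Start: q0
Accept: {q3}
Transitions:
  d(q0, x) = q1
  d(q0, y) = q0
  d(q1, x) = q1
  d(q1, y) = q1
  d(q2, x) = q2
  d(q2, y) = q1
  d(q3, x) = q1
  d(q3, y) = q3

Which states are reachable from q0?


BFS from q0:
  layer 0: {q0}
  layer 1: {q1}

{q0, q1}


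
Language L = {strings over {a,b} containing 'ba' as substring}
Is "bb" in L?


'ba' does not occur

No, "bb" is not in L


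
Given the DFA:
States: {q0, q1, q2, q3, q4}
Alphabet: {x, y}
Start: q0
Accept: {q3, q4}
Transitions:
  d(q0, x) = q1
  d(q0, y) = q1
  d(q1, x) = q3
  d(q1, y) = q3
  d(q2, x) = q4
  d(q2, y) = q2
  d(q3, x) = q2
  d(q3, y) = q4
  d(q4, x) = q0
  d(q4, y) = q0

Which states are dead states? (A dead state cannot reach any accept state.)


Forward reachability from each state:
  q0 -> reaches accept state q3 (live)
  q1 -> reaches accept state q3 (live)
  q2 -> reaches accept state q3 (live)
  q3 -> reaches accept state q3 (live)
  q4 -> reaches accept state q3 (live)

None (all states can reach an accept state)


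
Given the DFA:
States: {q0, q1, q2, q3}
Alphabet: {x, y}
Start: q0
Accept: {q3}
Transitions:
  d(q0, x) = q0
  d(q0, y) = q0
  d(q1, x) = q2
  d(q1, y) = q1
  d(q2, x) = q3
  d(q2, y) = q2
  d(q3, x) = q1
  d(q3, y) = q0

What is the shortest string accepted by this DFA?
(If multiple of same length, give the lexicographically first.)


BFS by string length (lex-first path to each state shown):
  len 0: q0<-""
  len 1: q0<-"x"
  len 2: q0<-"xx"
  len 3: q0<-"xxx"
  len 4: q0<-"xxxx"
  len 5: q0<-"xxxxx"
  len 6: q0<-"xxxxxx"
  len 7: q0<-"xxxxxxx"
  len 8: q0<-"xxxxxxxx"

No string accepted (empty language)


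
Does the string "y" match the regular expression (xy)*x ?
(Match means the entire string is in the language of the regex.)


|string| = 1; first = 'y'; last = 'y'

No, "y" does not match (xy)*x
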